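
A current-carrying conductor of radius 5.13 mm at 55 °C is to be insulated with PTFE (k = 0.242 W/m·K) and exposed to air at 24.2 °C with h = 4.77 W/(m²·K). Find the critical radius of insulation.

For a cylinder, r_cr = k_ins/h = 0.242/4.77 = 0.0507 m = 5.07 cm

r_cr = 5.07 cm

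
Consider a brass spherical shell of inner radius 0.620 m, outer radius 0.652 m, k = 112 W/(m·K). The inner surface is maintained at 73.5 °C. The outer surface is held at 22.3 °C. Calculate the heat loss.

Q = 9.10×10^5 W

Q = 4πk·ΔT/(1/r₁ − 1/r₂) = 4π × 112 × 51.2 / (1/0.620 − 1/0.652) = 9.10×10^5 W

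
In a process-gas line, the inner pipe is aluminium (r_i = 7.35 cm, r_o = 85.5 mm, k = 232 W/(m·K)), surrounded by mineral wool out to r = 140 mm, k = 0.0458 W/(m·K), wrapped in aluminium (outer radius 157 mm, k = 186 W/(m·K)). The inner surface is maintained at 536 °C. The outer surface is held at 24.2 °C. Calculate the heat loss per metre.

Resistance network (inner→outer):
  R'_aluminium = ln(0.0855/0.0735)/(2πk) = 0.1512/(2π·232) = 1.037×10^-4 m·K/W
  R'_mineral wool = ln(0.140/0.0855)/(2πk) = 0.4931/(2π·0.0458) = 1.714 m·K/W
  R'_aluminium = ln(0.157/0.140)/(2πk) = 0.1146/(2π·186) = 9.806×10^-5 m·K/W
ΣR = 1.037×10^-4 + 1.714 + 9.806×10^-5 = 1.714 m·K/W
Q' = ΔT/ΣR = (536 °C − 24.2 °C)/1.714 = 299 W/m

Q' = 299 W/m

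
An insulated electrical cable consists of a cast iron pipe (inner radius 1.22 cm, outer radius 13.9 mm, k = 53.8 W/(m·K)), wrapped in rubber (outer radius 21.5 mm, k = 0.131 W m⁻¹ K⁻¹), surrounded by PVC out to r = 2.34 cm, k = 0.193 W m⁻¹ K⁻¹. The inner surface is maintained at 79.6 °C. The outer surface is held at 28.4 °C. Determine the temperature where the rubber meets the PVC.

Resistance network (inner→outer):
  R'_cast iron = ln(0.0139/0.0122)/(2πk) = 0.1305/(2π·53.8) = 3.859×10^-4 m·K/W
  R'_rubber = ln(0.0215/0.0139)/(2πk) = 0.4362/(2π·0.131) = 0.5299 m·K/W
  R'_PVC = ln(0.0234/0.0215)/(2πk) = 0.08468/(2π·0.193) = 0.06983 m·K/W
ΣR = 3.859×10^-4 + 0.5299 + 0.06983 = 0.6001 m·K/W
Q' = ΔT/ΣR = (79.6 °C − 28.4 °C)/0.6001 = 85.32 W/m
From the inner boundary to the rubber/PVC interface, ΣR_partial = 0.5303 m·K/W.
T_interface = T_in − Q'·ΣR_partial = 79.6 °C − (85.32)(0.5303) = 34.4 °C

T = 34.4 °C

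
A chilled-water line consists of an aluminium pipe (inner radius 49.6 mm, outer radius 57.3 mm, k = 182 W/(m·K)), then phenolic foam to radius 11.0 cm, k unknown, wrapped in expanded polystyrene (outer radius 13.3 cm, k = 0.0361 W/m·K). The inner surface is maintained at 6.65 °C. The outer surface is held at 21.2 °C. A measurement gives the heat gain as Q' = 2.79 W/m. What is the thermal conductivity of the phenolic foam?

ΣR = ΔT/Q' = |6.65 − 21.2|/2.79 = 5.215 m·K/W
Known resistances:
  R'_aluminium = ln(0.0573/0.0496)/(2πk) = 0.1443/(2π·182) = 1.262×10^-4 m·K/W
  R'_expanded polystyrene = ln(0.133/0.110)/(2πk) = 0.1899/(2π·0.0361) = 0.8371 m·K/W
R_phenolic foam = ΣR − ΣR_known = 5.215 − 0.8372 = 4.378 m·K/W
ln(r₂/r₁)/(2πk) = 4.378 ⇒ k = 0.6522/(2π·4.378) = 0.0237 W/m·K

k = 0.0237 W/m·K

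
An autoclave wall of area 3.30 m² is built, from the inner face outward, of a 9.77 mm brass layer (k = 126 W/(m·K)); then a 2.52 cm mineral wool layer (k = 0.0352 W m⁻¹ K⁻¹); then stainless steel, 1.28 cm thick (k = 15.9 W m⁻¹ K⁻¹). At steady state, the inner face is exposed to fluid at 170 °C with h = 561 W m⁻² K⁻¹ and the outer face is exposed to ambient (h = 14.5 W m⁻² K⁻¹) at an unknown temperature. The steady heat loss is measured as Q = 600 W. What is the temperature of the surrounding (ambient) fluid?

Series resistances:
  R_conv,in = 1/(hA) = 1/(561·3.30) = 5.402×10^-4 K/W
  R_brass = L/(kA) = 0.00977/(126·3.30) = 2.350×10^-5 K/W
  R_mineral wool = L/(kA) = 0.0252/(0.0352·3.30) = 0.2169 K/W
  R_stainless steel = L/(kA) = 0.0128/(15.9·3.30) = 2.439×10^-4 K/W
  R_conv,out = 1/(hA) = 1/(14.5·3.30) = 0.02090 K/W
ΣR = 0.2386 K/W
ΔT = Q·ΣR = 600 × 0.2386 = 143.2 K
Heat flows outward, so T_out = T_in − ΔT = 170 − 143.2 = 26.8 °C

T_out = 26.8 °C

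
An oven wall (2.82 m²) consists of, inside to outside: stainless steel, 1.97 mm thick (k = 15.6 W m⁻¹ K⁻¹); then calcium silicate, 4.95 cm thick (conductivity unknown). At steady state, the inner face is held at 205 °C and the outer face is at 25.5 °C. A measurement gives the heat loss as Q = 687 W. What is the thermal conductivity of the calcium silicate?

k = 0.0672 W/m·K

ΣR = ΔT/Q = |205 − 25.5|/687 = 0.2613 K/W
Known resistances:
  R_stainless steel = L/(kA) = 0.00197/(15.6·2.82) = 4.478×10^-5 K/W
R_calcium silicate = ΣR − ΣR_known = 0.2613 − 4.478×10^-5 = 0.2613 K/W
L/(kA) = 0.2613 ⇒ k = 0.0495/(0.2613·2.82) = 0.0672 W/m·K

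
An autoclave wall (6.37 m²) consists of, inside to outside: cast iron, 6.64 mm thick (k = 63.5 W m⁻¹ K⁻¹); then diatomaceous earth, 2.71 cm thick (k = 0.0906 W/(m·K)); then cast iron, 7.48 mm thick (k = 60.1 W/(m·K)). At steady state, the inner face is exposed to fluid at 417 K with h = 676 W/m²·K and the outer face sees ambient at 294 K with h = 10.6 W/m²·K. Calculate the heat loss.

Q = 1980 W

Series thermal resistances, inner to outer:
  R_conv,in = 1/(hA) = 1/(676·6.37) = 2.322×10^-4 K/W
  R_cast iron = L/(kA) = 0.00664/(63.5·6.37) = 1.642×10^-5 K/W
  R_diatomaceous earth = L/(kA) = 0.0271/(0.0906·6.37) = 0.04696 K/W
  R_cast iron = L/(kA) = 0.00748/(60.1·6.37) = 1.954×10^-5 K/W
  R_conv,out = 1/(hA) = 1/(10.6·6.37) = 0.01481 K/W
ΣR = 2.322×10^-4 + 1.642×10^-5 + 0.04696 + 1.954×10^-5 + 0.01481 = 0.06204 K/W
Q = ΔT/ΣR = (417 K − 294 K)/0.06204 = 1980 W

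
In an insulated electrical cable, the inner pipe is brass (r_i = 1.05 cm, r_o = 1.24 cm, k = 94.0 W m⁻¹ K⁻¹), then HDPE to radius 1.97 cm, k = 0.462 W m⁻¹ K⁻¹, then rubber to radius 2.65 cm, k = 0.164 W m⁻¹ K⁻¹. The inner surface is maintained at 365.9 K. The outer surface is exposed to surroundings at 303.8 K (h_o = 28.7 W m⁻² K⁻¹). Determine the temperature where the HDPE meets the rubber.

Treat each layer as a resistance in series:
  R'_brass = ln(0.0124/0.0105)/(2πk) = 0.1663/(2π·94.0) = 2.816×10^-4 m·K/W
  R'_HDPE = ln(0.0197/0.0124)/(2πk) = 0.4629/(2π·0.462) = 0.1595 m·K/W
  R'_rubber = ln(0.0265/0.0197)/(2πk) = 0.2965/(2π·0.164) = 0.2878 m·K/W
  R'_conv,out = 1/(2πr h) = 1/(2π·0.0265·28.7) = 0.2093 m·K/W
ΣR = 2.816×10^-4 + 0.1595 + 0.2878 + 0.2093 = 0.6569 m·K/W
Q' = ΔT/ΣR = (365.9 K − 303.8 K)/0.6569 = 94.53 W/m
From the inner boundary to the HDPE/rubber interface, ΣR_partial = 0.1598 m·K/W.
T_interface = T_in − Q'·ΣR_partial = 365.9 K − (94.53)(0.1598) = 350.8 K

T = 350.8 K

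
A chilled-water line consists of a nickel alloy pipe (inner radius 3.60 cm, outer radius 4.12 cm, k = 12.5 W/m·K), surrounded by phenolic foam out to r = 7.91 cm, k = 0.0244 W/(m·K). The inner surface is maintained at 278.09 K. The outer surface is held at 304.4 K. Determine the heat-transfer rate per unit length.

Q' = 6.18 W/m

Treat each layer as a resistance in series:
  R'_nickel alloy = ln(0.0412/0.0360)/(2πk) = 0.1349/(2π·12.5) = 0.001718 m·K/W
  R'_phenolic foam = ln(0.0791/0.0412)/(2πk) = 0.6523/(2π·0.0244) = 4.255 m·K/W
ΣR = 0.001718 + 4.255 = 4.257 m·K/W
Q' = ΔT/ΣR = (278.09 K − 304.4 K)/4.257 = -6.18 W/m
(Negative Q' ⇒ heat flows inward; heat gain = 6.18 W/m.)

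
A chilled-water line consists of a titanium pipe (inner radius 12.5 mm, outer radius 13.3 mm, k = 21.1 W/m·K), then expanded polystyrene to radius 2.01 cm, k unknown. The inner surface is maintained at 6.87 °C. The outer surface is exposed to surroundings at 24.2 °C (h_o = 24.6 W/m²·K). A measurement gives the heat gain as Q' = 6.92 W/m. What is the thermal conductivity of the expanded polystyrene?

k = 0.0301 W/m·K

ΣR = ΔT/Q' = |6.87 − 24.2|/6.92 = 2.504 m·K/W
Known resistances:
  R'_titanium = ln(0.0133/0.0125)/(2πk) = 0.06204/(2π·21.1) = 4.679×10^-4 m·K/W
  R'_conv,out = 1/(2πr h) = 1/(2π·0.0201·24.6) = 0.3219 m·K/W
R_expanded polystyrene = ΣR − ΣR_known = 2.504 − 0.3224 = 2.182 m·K/W
ln(r₂/r₁)/(2πk) = 2.182 ⇒ k = 0.4130/(2π·2.182) = 0.0301 W/m·K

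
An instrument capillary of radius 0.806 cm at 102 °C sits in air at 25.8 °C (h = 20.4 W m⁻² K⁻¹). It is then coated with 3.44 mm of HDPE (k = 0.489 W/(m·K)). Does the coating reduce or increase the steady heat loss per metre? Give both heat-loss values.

increases: 78.7 → 96.0 W/m

Critical radius for a cylinder: r_cr = k/h = 0.0240 m = 2.40 cm.
Outer radius after coating: r₂ = 0.00806 + 0.00344 = 0.01150 m.
Since r₁ < r_cr and r₂ ≤ r_cr, the coating moves toward the maximum at r_cr — heat loss rises.
Bare: R = 1/(2πr₁h) = 0.9680 m·K/W; Q = 76.2/0.9680 = 78.7 W/m.
Coated: R = R_cond + R_conv = 0.7941 m·K/W; Q = 76.2/0.7941 = 96.0 W/m.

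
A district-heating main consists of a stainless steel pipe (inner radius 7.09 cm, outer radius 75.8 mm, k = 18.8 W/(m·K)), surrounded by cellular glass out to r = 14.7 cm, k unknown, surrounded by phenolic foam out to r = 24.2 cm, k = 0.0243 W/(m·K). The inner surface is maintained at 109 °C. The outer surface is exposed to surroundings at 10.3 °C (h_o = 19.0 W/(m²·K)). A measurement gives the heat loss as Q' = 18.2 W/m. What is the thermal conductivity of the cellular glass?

k = 0.0497 W/m·K

ΣR = ΔT/Q' = |109 − 10.3|/18.2 = 5.423 m·K/W
Known resistances:
  R'_stainless steel = ln(0.0758/0.0709)/(2πk) = 0.06683/(2π·18.8) = 5.657×10^-4 m·K/W
  R'_phenolic foam = ln(0.242/0.147)/(2πk) = 0.4985/(2π·0.0243) = 3.265 m·K/W
  R'_conv,out = 1/(2πr h) = 1/(2π·0.242·19.0) = 0.03461 m·K/W
R_cellular glass = ΣR − ΣR_known = 5.423 − 3.300 = 2.123 m·K/W
ln(r₂/r₁)/(2πk) = 2.123 ⇒ k = 0.6623/(2π·2.123) = 0.0497 W/m·K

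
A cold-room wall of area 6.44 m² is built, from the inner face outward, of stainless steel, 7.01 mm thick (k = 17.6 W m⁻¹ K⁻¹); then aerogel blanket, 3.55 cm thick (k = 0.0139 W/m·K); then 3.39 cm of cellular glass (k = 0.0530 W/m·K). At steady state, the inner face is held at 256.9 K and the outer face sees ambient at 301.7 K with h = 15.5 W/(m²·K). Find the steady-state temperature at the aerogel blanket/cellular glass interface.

Series thermal resistances, inner to outer:
  R_stainless steel = L/(kA) = 0.00701/(17.6·6.44) = 6.185×10^-5 K/W
  R_aerogel blanket = L/(kA) = 0.0355/(0.0139·6.44) = 0.3966 K/W
  R_cellular glass = L/(kA) = 0.0339/(0.0530·6.44) = 0.09932 K/W
  R_conv,out = 1/(hA) = 1/(15.5·6.44) = 0.01002 K/W
ΣR = 6.185×10^-5 + 0.3966 + 0.09932 + 0.01002 = 0.5060 K/W
Q = ΔT/ΣR = (256.9 K − 301.7 K)/0.5060 = -88.54 W
From the inner boundary to the aerogel blanket/cellular glass interface, ΣR_partial = 0.3967 K/W.
T_interface = T_in − Q·ΣR_partial = 256.9 K − (-88.54)(0.3967) = 292.0 K

T = 292.0 K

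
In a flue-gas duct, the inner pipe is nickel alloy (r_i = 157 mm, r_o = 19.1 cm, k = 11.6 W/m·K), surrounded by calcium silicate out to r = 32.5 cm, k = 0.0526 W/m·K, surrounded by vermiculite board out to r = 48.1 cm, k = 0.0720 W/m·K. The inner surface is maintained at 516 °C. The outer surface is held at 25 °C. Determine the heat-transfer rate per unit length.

Q' = 198 W/m

Treat each layer as a resistance in series:
  R'_nickel alloy = ln(0.191/0.157)/(2πk) = 0.1960/(2π·11.6) = 0.002690 m·K/W
  R'_calcium silicate = ln(0.325/0.191)/(2πk) = 0.5316/(2π·0.0526) = 1.608 m·K/W
  R'_vermiculite board = ln(0.481/0.325)/(2πk) = 0.3920/(2π·0.0720) = 0.8666 m·K/W
ΣR = 0.002690 + 1.608 + 0.8666 = 2.477 m·K/W
Q' = ΔT/ΣR = (516 °C − 25 °C)/2.477 = 198 W/m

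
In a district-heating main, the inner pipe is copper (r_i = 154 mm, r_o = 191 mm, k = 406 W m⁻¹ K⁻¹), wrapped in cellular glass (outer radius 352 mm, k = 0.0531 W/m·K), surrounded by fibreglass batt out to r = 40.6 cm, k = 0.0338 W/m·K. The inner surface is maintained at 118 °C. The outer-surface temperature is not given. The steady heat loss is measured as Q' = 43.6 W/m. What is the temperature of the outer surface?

Sum the resistances:
  R'_copper = ln(0.191/0.154)/(2πk) = 0.2153/(2π·406) = 8.441×10^-5 m·K/W
  R'_cellular glass = ln(0.352/0.191)/(2πk) = 0.6114/(2π·0.0531) = 1.832 m·K/W
  R'_fibreglass batt = ln(0.406/0.352)/(2πk) = 0.1427/(2π·0.0338) = 0.6720 m·K/W
ΣR = 2.505 m·K/W
ΔT = Q'·ΣR = 43.6 × 2.505 = 109.2 K
Heat flows outward, so T_out = T_in − ΔT = 118 − 109.2 = 8.8 °C

T_out = 8.8 °C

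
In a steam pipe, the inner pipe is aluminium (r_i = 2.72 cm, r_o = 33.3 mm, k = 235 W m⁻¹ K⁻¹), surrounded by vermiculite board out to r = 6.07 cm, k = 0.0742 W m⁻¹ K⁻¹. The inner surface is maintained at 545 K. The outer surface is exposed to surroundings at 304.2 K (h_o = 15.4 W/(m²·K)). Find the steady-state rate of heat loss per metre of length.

Treat each layer as a resistance in series:
  R'_aluminium = ln(0.0333/0.0272)/(2πk) = 0.2023/(2π·235) = 1.370×10^-4 m·K/W
  R'_vermiculite board = ln(0.0607/0.0333)/(2πk) = 0.6004/(2π·0.0742) = 1.288 m·K/W
  R'_conv,out = 1/(2πr h) = 1/(2π·0.0607·15.4) = 0.1703 m·K/W
ΣR = 1.370×10^-4 + 1.288 + 0.1703 = 1.458 m·K/W
Q' = ΔT/ΣR = (545 K − 304.2 K)/1.458 = 165 W/m

Q' = 165 W/m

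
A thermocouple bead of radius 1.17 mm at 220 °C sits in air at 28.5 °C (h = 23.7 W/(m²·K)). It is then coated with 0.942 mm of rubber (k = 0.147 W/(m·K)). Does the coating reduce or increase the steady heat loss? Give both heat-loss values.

Critical radius for a sphere: r_cr = 2k/h = 0.0124 m = 1.24 cm.
Outer radius after coating: r₂ = 0.00117 + 9.42×10^-4 = 0.002112 m.
Since r₁ < r_cr and r₂ ≤ r_cr, the coating moves toward the maximum at r_cr — heat loss rises.
Bare: R = 1/(4πr₁²h) = 2453 K/W; Q = 191.5/2453 = 0.0781 W.
Coated: R = R_cond + R_conv = 959.1 K/W; Q = 191.5/959.1 = 0.200 W.

increases: 0.0781 → 0.200 W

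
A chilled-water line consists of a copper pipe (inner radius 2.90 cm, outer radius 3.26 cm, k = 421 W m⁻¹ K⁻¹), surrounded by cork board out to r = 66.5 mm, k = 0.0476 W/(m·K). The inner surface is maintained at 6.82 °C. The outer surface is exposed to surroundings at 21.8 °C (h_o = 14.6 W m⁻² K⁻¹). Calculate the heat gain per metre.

Q' = 5.88 W/m

Series thermal resistances, inner to outer:
  R'_copper = ln(0.0326/0.0290)/(2πk) = 0.1170/(2π·421) = 4.424×10^-5 m·K/W
  R'_cork board = ln(0.0665/0.0326)/(2πk) = 0.7129/(2π·0.0476) = 2.384 m·K/W
  R'_conv,out = 1/(2πr h) = 1/(2π·0.0665·14.6) = 0.1639 m·K/W
ΣR = 4.424×10^-5 + 2.384 + 0.1639 = 2.548 m·K/W
Q' = ΔT/ΣR = (6.82 °C − 21.8 °C)/2.548 = -5.88 W/m
(Negative Q' ⇒ heat flows inward; heat gain = 5.88 W/m.)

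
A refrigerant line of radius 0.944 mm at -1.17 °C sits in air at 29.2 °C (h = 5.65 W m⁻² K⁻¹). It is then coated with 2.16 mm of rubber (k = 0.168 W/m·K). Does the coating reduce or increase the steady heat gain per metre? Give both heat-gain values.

Critical radius for a cylinder: r_cr = k/h = 0.0297 m = 2.97 cm.
Outer radius after coating: r₂ = 9.44×10^-4 + 0.00216 = 0.003104 m.
Since r₁ < r_cr and r₂ ≤ r_cr, the coating moves toward the maximum at r_cr — heat gain rises.
Bare: R = 1/(2πr₁h) = 29.84 m·K/W; Q = 30.37/29.84 = 1.02 W/m.
Coated: R = R_cond + R_conv = 10.20 m·K/W; Q = 30.37/10.20 = 2.98 W/m.

increases: 1.02 → 2.98 W/m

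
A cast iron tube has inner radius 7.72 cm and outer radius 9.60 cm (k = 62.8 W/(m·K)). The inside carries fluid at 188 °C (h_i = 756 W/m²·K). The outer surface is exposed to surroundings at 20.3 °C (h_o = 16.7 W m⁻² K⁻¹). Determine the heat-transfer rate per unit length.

Series thermal resistances, inner to outer:
  R'_conv,in = 1/(2πr h) = 1/(2π·0.0772·756) = 0.002727 m·K/W
  R'_cast iron = ln(0.0960/0.0772)/(2πk) = 0.2179/(2π·62.8) = 5.524×10^-4 m·K/W
  R'_conv,out = 1/(2πr h) = 1/(2π·0.0960·16.7) = 0.09927 m·K/W
ΣR = 0.002727 + 5.524×10^-4 + 0.09927 = 0.1025 m·K/W
Q' = ΔT/ΣR = (188 °C − 20.3 °C)/0.1025 = 1640 W/m

Q' = 1640 W/m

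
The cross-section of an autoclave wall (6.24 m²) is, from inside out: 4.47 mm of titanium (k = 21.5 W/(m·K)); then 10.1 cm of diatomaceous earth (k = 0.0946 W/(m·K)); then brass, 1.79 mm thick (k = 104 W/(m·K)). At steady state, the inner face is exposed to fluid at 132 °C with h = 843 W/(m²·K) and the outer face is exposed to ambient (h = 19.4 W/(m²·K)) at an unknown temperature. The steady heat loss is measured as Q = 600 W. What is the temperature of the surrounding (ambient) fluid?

T_out = 24.2 °C

Series resistances:
  R_conv,in = 1/(hA) = 1/(843·6.24) = 1.901×10^-4 K/W
  R_titanium = L/(kA) = 0.00447/(21.5·6.24) = 3.332×10^-5 K/W
  R_diatomaceous earth = L/(kA) = 0.101/(0.0946·6.24) = 0.1711 K/W
  R_brass = L/(kA) = 0.00179/(104·6.24) = 2.758×10^-6 K/W
  R_conv,out = 1/(hA) = 1/(19.4·6.24) = 0.008261 K/W
ΣR = 0.1796 K/W
ΔT = Q·ΣR = 600 × 0.1796 = 107.8 K
Heat flows outward, so T_out = T_in − ΔT = 132 − 107.8 = 24.2 °C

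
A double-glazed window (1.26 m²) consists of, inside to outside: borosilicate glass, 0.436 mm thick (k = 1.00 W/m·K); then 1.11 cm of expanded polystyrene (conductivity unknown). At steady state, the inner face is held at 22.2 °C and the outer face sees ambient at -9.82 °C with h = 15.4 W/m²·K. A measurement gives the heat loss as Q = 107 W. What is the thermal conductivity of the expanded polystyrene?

k = 0.0356 W/m·K

ΣR = ΔT/Q = |22.2 − -9.82|/107 = 0.2993 K/W
Known resistances:
  R_borosilicate glass = L/(kA) = 4.36×10^-4/(1.00·1.26) = 3.460×10^-4 K/W
  R_conv,out = 1/(hA) = 1/(15.4·1.26) = 0.05154 K/W
R_expanded polystyrene = ΣR − ΣR_known = 0.2993 − 0.05189 = 0.2474 K/W
L/(kA) = 0.2474 ⇒ k = 0.0111/(0.2474·1.26) = 0.0356 W/m·K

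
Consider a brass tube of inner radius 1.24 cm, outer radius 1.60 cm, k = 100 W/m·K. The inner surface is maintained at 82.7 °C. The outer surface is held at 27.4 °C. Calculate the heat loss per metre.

Q' = 2πk·ΔT/ln(r₂/r₁) = 2π × 100 × 55.3 / ln(0.0160/0.0124) = 1.36×10^5 W/m

Q' = 136 kW/m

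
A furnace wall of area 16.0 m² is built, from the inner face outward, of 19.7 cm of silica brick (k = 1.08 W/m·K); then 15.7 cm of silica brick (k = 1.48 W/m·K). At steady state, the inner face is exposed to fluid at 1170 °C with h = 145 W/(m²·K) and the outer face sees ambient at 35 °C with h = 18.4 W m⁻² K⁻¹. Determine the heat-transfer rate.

Series thermal resistances, inner to outer:
  R_conv,in = 1/(hA) = 1/(145·16.0) = 4.310×10^-4 K/W
  R_silica brick = L/(kA) = 0.197/(1.08·16.0) = 0.01140 K/W
  R_silica brick = L/(kA) = 0.157/(1.48·16.0) = 0.006630 K/W
  R_conv,out = 1/(hA) = 1/(18.4·16.0) = 0.003397 K/W
ΣR = 4.310×10^-4 + 0.01140 + 0.006630 + 0.003397 = 0.02186 K/W
Q = ΔT/ΣR = (1170 °C − 35 °C)/0.02186 = 51900 W

Q = 51.9 kW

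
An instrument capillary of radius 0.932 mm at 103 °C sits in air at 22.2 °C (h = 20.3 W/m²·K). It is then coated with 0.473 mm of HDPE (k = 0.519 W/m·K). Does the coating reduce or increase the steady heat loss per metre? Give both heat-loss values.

Critical radius for a cylinder: r_cr = k/h = 0.0256 m = 2.56 cm.
Outer radius after coating: r₂ = 9.32×10^-4 + 4.73×10^-4 = 0.001405 m.
Since r₁ < r_cr and r₂ ≤ r_cr, the coating moves toward the maximum at r_cr — heat loss rises.
Bare: R = 1/(2πr₁h) = 8.412 m·K/W; Q = 80.8/8.412 = 9.61 W/m.
Coated: R = R_cond + R_conv = 5.706 m·K/W; Q = 80.8/5.706 = 14.2 W/m.

increases: 9.61 → 14.2 W/m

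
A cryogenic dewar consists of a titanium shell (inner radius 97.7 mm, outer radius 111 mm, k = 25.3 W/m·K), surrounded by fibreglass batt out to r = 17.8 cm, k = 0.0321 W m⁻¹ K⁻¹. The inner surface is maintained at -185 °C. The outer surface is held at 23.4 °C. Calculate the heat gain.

Treat each layer as a resistance in series:
  R_titanium = (1/0.0977 − 1/0.111)/(4πk) = 1.226/(4π·25.3) = 0.003857 K/W
  R_fibreglass batt = (1/0.111 − 1/0.178)/(4πk) = 3.391/(4π·0.0321) = 8.407 K/W
ΣR = 0.003857 + 8.407 = 8.411 K/W
Q = ΔT/ΣR = (-185 °C − 23.4 °C)/8.411 = -24.8 W
(Negative Q ⇒ heat flows inward; heat gain = 24.8 W.)

Q = 24.8 W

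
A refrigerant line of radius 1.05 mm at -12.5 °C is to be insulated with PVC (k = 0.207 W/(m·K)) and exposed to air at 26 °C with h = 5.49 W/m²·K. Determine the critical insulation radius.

For a cylinder, r_cr = k_ins/h = 0.207/5.49 = 0.0377 m = 3.77 cm

r_cr = 3.77 cm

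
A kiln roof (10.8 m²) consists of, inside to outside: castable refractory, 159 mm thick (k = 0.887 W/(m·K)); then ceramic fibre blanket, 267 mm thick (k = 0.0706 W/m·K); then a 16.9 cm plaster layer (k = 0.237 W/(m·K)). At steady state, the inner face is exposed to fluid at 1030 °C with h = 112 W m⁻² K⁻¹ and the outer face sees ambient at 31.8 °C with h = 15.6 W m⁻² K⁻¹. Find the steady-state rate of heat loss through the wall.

Resistance network (inner→outer):
  R_conv,in = 1/(hA) = 1/(112·10.8) = 8.267×10^-4 K/W
  R_castable refractory = L/(kA) = 0.159/(0.887·10.8) = 0.01660 K/W
  R_ceramic fibre blanket = L/(kA) = 0.267/(0.0706·10.8) = 0.3502 K/W
  R_plaster = L/(kA) = 0.169/(0.237·10.8) = 0.06603 K/W
  R_conv,out = 1/(hA) = 1/(15.6·10.8) = 0.005935 K/W
ΣR = 8.267×10^-4 + 0.01660 + 0.3502 + 0.06603 + 0.005935 = 0.4396 K/W
Q = ΔT/ΣR = (1030 °C − 31.8 °C)/0.4396 = 2270 W

Q = 2.27 kW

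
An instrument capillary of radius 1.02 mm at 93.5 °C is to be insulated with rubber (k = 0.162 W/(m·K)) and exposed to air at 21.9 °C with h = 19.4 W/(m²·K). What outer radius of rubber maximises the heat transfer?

r_cr = 0.835 cm

For a cylinder, r_cr = k_ins/h = 0.162/19.4 = 0.00835 m = 0.835 cm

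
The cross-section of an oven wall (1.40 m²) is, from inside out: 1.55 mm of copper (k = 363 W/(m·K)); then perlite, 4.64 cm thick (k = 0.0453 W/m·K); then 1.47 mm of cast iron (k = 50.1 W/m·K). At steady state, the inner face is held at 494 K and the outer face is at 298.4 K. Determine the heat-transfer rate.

Series thermal resistances, inner to outer:
  R_copper = L/(kA) = 0.00155/(363·1.40) = 3.050×10^-6 K/W
  R_perlite = L/(kA) = 0.0464/(0.0453·1.40) = 0.7316 K/W
  R_cast iron = L/(kA) = 0.00147/(50.1·1.40) = 2.096×10^-5 K/W
ΣR = 3.050×10^-6 + 0.7316 + 2.096×10^-5 = 0.7316 K/W
Q = ΔT/ΣR = (494 K − 298.4 K)/0.7316 = 267 W

Q = 267 W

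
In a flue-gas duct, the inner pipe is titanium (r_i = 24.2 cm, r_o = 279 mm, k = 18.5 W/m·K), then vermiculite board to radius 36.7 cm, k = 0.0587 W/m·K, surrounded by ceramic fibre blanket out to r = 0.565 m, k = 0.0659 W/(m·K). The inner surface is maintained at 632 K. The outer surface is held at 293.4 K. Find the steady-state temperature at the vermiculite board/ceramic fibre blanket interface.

Treat each layer as a resistance in series:
  R'_titanium = ln(0.279/0.242)/(2πk) = 0.1423/(2π·18.5) = 0.001224 m·K/W
  R'_vermiculite board = ln(0.367/0.279)/(2πk) = 0.2742/(2π·0.0587) = 0.7433 m·K/W
  R'_ceramic fibre blanket = ln(0.565/0.367)/(2πk) = 0.4315/(2π·0.0659) = 1.042 m·K/W
ΣR = 0.001224 + 0.7433 + 1.042 = 1.787 m·K/W
Q' = ΔT/ΣR = (632 K − 293.4 K)/1.787 = 189.5 W/m
From the inner boundary to the vermiculite board/ceramic fibre blanket interface, ΣR_partial = 0.7445 m·K/W.
T_interface = T_in − Q'·ΣR_partial = 632 K − (189.5)(0.7445) = 491 K

T = 491 K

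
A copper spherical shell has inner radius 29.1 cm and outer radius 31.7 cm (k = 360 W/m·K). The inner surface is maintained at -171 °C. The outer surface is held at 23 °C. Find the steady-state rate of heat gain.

Q = 3110 kW

Q = 4πk·ΔT/(1/r₁ − 1/r₂) = 4π × 360 × 194 / (1/0.291 − 1/0.317) = 3.11×10^6 W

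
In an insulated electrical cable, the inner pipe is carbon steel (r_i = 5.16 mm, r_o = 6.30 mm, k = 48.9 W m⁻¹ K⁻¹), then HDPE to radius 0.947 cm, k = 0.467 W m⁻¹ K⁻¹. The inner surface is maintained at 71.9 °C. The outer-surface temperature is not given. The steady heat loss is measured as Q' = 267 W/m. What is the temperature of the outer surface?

Sum the resistances:
  R'_carbon steel = ln(0.00630/0.00516)/(2πk) = 0.1996/(2π·48.9) = 6.497×10^-4 m·K/W
  R'_HDPE = ln(0.00947/0.00630)/(2πk) = 0.4076/(2π·0.467) = 0.1389 m·K/W
ΣR = 0.1396 m·K/W
ΔT = Q'·ΣR = 267 × 0.1396 = 37.27 K
Heat flows outward, so T_out = T_in − ΔT = 71.9 − 37.27 = 34.6 °C

T_out = 34.6 °C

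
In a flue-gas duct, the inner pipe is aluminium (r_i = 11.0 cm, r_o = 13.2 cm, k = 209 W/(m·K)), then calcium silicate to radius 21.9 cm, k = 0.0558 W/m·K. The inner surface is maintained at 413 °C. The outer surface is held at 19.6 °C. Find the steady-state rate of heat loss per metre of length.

Q' = 272 W/m

Resistance network (inner→outer):
  R'_aluminium = ln(0.132/0.110)/(2πk) = 0.1823/(2π·209) = 1.388×10^-4 m·K/W
  R'_calcium silicate = ln(0.219/0.132)/(2πk) = 0.5063/(2π·0.0558) = 1.444 m·K/W
ΣR = 1.388×10^-4 + 1.444 = 1.444 m·K/W
Q' = ΔT/ΣR = (413 °C − 19.6 °C)/1.444 = 272 W/m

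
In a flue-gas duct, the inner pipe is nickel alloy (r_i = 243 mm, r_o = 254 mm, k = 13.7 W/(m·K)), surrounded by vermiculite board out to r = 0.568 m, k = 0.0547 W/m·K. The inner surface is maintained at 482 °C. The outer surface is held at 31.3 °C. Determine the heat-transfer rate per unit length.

Q' = 192 W/m

Resistance network (inner→outer):
  R'_nickel alloy = ln(0.254/0.243)/(2πk) = 0.04427/(2π·13.7) = 5.143×10^-4 m·K/W
  R'_vermiculite board = ln(0.568/0.254)/(2πk) = 0.8048/(2π·0.0547) = 2.342 m·K/W
ΣR = 5.143×10^-4 + 2.342 = 2.343 m·K/W
Q' = ΔT/ΣR = (482 °C − 31.3 °C)/2.343 = 192 W/m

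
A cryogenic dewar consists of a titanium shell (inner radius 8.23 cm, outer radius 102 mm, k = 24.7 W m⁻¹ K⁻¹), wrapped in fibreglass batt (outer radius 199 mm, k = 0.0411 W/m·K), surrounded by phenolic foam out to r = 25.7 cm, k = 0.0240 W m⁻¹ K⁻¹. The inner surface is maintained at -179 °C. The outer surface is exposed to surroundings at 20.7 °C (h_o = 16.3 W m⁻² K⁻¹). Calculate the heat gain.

Q = 15.3 W

Resistance network (inner→outer):
  R_titanium = (1/0.0823 − 1/0.102)/(4πk) = 2.347/(4π·24.7) = 0.007561 K/W
  R_fibreglass batt = (1/0.102 − 1/0.199)/(4πk) = 4.779/(4π·0.0411) = 9.253 K/W
  R_phenolic foam = (1/0.199 − 1/0.257)/(4πk) = 1.134/(4π·0.0240) = 3.760 K/W
  R_conv,out = 1/(4πr²h) = 1/(4π·0.257²·16.3) = 0.07392 K/W
ΣR = 0.007561 + 9.253 + 3.760 + 0.07392 = 13.09 K/W
Q = ΔT/ΣR = (-179 °C − 20.7 °C)/13.09 = -15.3 W
(Negative Q ⇒ heat flows inward; heat gain = 15.3 W.)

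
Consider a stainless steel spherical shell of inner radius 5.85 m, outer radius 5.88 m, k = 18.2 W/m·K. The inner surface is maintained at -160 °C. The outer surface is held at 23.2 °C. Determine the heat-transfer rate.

Q = 4πk·ΔT/(1/r₁ − 1/r₂) = 4π × 18.2 × 183.2 / (1/5.85 − 1/5.88) = 4.80×10^7 W

Q = 48000 kW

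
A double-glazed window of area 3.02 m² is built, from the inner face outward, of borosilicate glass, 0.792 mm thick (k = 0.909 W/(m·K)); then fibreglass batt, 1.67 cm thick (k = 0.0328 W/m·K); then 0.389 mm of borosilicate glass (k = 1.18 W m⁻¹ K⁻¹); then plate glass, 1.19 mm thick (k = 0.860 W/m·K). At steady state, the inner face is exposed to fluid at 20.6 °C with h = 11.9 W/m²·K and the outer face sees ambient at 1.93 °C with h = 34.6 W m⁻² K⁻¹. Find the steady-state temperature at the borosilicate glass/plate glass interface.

Resistance network (inner→outer):
  R_conv,in = 1/(hA) = 1/(11.9·3.02) = 0.02783 K/W
  R_borosilicate glass = L/(kA) = 7.92×10^-4/(0.909·3.02) = 2.885×10^-4 K/W
  R_fibreglass batt = L/(kA) = 0.0167/(0.0328·3.02) = 0.1686 K/W
  R_borosilicate glass = L/(kA) = 3.89×10^-4/(1.18·3.02) = 1.092×10^-4 K/W
  R_plate glass = L/(kA) = 0.00119/(0.860·3.02) = 4.582×10^-4 K/W
  R_conv,out = 1/(hA) = 1/(34.6·3.02) = 0.009570 K/W
ΣR = 0.02783 + 2.885×10^-4 + 0.1686 + 1.092×10^-4 + 4.582×10^-4 + 0.009570 = 0.2069 K/W
Q = ΔT/ΣR = (20.6 °C − 1.93 °C)/0.2069 = 90.24 W
From the inner boundary to the borosilicate glass/plate glass interface, ΣR_partial = 0.1968 K/W.
T_interface = T_in − Q·ΣR_partial = 20.6 °C − (90.24)(0.1968) = 2.84 °C

T = 2.84 °C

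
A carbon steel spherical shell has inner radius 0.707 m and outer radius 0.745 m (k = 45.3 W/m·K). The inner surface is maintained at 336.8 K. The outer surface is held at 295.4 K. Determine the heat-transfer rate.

Q = 4πk·ΔT/(1/r₁ − 1/r₂) = 4π × 45.3 × 41.4 / (1/0.707 − 1/0.745) = 3.27×10^5 W

Q = 327 kW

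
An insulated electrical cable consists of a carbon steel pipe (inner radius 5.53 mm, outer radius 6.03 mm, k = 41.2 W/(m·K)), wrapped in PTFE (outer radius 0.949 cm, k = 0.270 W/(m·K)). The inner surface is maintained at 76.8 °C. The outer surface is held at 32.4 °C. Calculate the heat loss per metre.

Resistance network (inner→outer):
  R'_carbon steel = ln(0.00603/0.00553)/(2πk) = 0.08656/(2π·41.2) = 3.344×10^-4 m·K/W
  R'_PTFE = ln(0.00949/0.00603)/(2πk) = 0.4535/(2π·0.270) = 0.2673 m·K/W
ΣR = 3.344×10^-4 + 0.2673 = 0.2676 m·K/W
Q' = ΔT/ΣR = (76.8 °C − 32.4 °C)/0.2676 = 166 W/m

Q' = 166 W/m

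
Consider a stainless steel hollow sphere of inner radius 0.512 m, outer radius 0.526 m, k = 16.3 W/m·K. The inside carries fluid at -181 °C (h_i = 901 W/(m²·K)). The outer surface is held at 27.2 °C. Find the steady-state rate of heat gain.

Q = 3.52×10^5 W

Series thermal resistances, inner to outer:
  R_conv,in = 1/(4πr²h) = 1/(4π·0.512²·901) = 3.369×10^-4 K/W
  R_stainless steel = (1/0.512 − 1/0.526)/(4πk) = 0.05198/(4π·16.3) = 2.538×10^-4 K/W
ΣR = 3.369×10^-4 + 2.538×10^-4 = 5.907×10^-4 K/W
Q = ΔT/ΣR = (-181 °C − 27.2 °C)/5.907×10^-4 = -3.52×10^5 W
(Negative Q ⇒ heat flows inward; heat gain = 3.52×10^5 W.)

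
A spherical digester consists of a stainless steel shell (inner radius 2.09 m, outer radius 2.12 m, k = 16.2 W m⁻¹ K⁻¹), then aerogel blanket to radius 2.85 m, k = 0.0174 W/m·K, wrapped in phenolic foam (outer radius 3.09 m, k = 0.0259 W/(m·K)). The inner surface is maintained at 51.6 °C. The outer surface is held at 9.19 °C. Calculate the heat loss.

Treat each layer as a resistance in series:
  R_stainless steel = (1/2.09 − 1/2.12)/(4πk) = 0.006771/(4π·16.2) = 3.326×10^-5 K/W
  R_aerogel blanket = (1/2.12 − 1/2.85)/(4πk) = 0.1208/(4π·0.0174) = 0.5526 K/W
  R_phenolic foam = (1/2.85 − 1/3.09)/(4πk) = 0.02725/(4π·0.0259) = 0.08373 K/W
ΣR = 3.326×10^-5 + 0.5526 + 0.08373 = 0.6364 K/W
Q = ΔT/ΣR = (51.6 °C − 9.19 °C)/0.6364 = 66.6 W

Q = 66.6 W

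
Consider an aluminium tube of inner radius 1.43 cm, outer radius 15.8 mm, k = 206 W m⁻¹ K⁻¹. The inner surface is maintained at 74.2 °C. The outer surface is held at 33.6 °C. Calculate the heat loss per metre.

Q' = 2πk·ΔT/ln(r₂/r₁) = 2π × 206 × 40.6 / ln(0.0158/0.0143) = 5.27×10^5 W/m

Q' = 527 kW/m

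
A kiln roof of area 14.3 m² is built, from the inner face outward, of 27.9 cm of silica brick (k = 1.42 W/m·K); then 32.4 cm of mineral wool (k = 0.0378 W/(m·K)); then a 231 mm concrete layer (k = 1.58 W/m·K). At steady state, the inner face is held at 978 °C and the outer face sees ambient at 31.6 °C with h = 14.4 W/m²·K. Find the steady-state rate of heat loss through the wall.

Q = 1510 W

Resistance network (inner→outer):
  R_silica brick = L/(kA) = 0.279/(1.42·14.3) = 0.01374 K/W
  R_mineral wool = L/(kA) = 0.324/(0.0378·14.3) = 0.5994 K/W
  R_concrete = L/(kA) = 0.231/(1.58·14.3) = 0.01022 K/W
  R_conv,out = 1/(hA) = 1/(14.4·14.3) = 0.004856 K/W
ΣR = 0.01374 + 0.5994 + 0.01022 + 0.004856 = 0.6282 K/W
Q = ΔT/ΣR = (978 °C − 31.6 °C)/0.6282 = 1510 W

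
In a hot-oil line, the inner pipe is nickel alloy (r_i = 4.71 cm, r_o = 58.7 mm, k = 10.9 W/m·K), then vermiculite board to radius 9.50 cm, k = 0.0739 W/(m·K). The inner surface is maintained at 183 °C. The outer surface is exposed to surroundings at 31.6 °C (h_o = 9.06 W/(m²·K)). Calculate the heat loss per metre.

Q' = 124 W/m

Resistance network (inner→outer):
  R'_nickel alloy = ln(0.0587/0.0471)/(2πk) = 0.2202/(2π·10.9) = 0.003215 m·K/W
  R'_vermiculite board = ln(0.0950/0.0587)/(2πk) = 0.4814/(2π·0.0739) = 1.037 m·K/W
  R'_conv,out = 1/(2πr h) = 1/(2π·0.0950·9.06) = 0.1849 m·K/W
ΣR = 0.003215 + 1.037 + 0.1849 = 1.225 m·K/W
Q' = ΔT/ΣR = (183 °C − 31.6 °C)/1.225 = 124 W/m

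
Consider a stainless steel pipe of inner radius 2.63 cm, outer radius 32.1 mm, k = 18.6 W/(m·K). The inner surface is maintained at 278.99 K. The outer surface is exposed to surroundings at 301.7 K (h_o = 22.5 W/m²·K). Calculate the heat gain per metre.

Resistance network (inner→outer):
  R'_stainless steel = ln(0.0321/0.0263)/(2πk) = 0.1993/(2π·18.6) = 0.001705 m·K/W
  R'_conv,out = 1/(2πr h) = 1/(2π·0.0321·22.5) = 0.2204 m·K/W
ΣR = 0.001705 + 0.2204 = 0.2221 m·K/W
Q' = ΔT/ΣR = (278.99 K − 301.7 K)/0.2221 = -102 W/m
(Negative Q' ⇒ heat flows inward; heat gain = 102 W/m.)

Q' = 102 W/m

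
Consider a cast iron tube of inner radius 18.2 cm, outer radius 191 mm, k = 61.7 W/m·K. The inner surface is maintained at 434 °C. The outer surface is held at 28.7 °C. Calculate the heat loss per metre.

Q' = 3.26×10^6 W/m

Q' = 2πk·ΔT/ln(r₂/r₁) = 2π × 61.7 × 405.3 / ln(0.191/0.182) = 3.26×10^6 W/m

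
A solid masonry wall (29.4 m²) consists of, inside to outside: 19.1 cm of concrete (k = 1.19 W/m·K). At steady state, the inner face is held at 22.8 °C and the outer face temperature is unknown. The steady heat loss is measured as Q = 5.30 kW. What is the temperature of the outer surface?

Series resistances:
  R_concrete = L/(kA) = 0.191/(1.19·29.4) = 0.005459 K/W
ΣR = 0.005459 K/W
ΔT = Q·ΣR = 5300 × 0.005459 = 28.93 K
Heat flows outward, so T_out = T_in − ΔT = 22.8 − 28.93 = -6.13 °C

T_out = -6.13 °C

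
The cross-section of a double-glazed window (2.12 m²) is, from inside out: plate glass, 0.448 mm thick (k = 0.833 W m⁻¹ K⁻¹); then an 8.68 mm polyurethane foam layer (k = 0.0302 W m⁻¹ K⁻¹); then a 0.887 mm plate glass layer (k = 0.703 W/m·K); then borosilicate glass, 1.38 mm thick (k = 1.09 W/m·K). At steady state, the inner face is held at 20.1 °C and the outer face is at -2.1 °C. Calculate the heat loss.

Q = 162 W

Series thermal resistances, inner to outer:
  R_plate glass = L/(kA) = 4.48×10^-4/(0.833·2.12) = 2.537×10^-4 K/W
  R_polyurethane foam = L/(kA) = 0.00868/(0.0302·2.12) = 0.1356 K/W
  R_plate glass = L/(kA) = 8.87×10^-4/(0.703·2.12) = 5.952×10^-4 K/W
  R_borosilicate glass = L/(kA) = 0.00138/(1.09·2.12) = 5.972×10^-4 K/W
ΣR = 2.537×10^-4 + 0.1356 + 5.952×10^-4 + 5.972×10^-4 = 0.1370 K/W
Q = ΔT/ΣR = (20.1 °C − -2.1 °C)/0.1370 = 162 W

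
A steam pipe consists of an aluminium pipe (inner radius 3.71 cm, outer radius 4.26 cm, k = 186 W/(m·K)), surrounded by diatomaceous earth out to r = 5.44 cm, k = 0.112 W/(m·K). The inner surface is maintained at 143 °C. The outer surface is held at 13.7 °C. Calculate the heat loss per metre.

Q' = 372 W/m

Treat each layer as a resistance in series:
  R'_aluminium = ln(0.0426/0.0371)/(2πk) = 0.1382/(2π·186) = 1.183×10^-4 m·K/W
  R'_diatomaceous earth = ln(0.0544/0.0426)/(2πk) = 0.2445/(2π·0.112) = 0.3475 m·K/W
ΣR = 1.183×10^-4 + 0.3475 = 0.3476 m·K/W
Q' = ΔT/ΣR = (143 °C − 13.7 °C)/0.3476 = 372 W/m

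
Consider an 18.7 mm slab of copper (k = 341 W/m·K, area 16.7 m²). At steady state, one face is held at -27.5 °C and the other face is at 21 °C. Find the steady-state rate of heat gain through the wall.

Q = kA·ΔT/L = 341 × 16.7 × |-27.5 °C − 21 °C| / 0.0187 = 1.48×10^7 W

Q = 14800 kW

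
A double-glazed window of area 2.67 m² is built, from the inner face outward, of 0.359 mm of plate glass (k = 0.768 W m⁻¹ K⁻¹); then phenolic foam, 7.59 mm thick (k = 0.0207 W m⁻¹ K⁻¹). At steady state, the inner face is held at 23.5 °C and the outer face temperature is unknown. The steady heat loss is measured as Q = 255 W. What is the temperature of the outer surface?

Series resistances:
  R_plate glass = L/(kA) = 3.59×10^-4/(0.768·2.67) = 1.751×10^-4 K/W
  R_phenolic foam = L/(kA) = 0.00759/(0.0207·2.67) = 0.1373 K/W
ΣR = 0.1375 K/W
ΔT = Q·ΣR = 255 × 0.1375 = 35.06 K
Heat flows outward, so T_out = T_in − ΔT = 23.5 − 35.06 = -11.6 °C

T_out = -11.6 °C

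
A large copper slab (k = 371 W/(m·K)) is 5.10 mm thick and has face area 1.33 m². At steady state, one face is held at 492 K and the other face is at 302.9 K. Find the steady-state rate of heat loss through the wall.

Q = 18300 kW

Q = kA·ΔT/L = 371 × 1.33 × |492 K − 302.9 K| / 0.00510 = 1.83×10^7 W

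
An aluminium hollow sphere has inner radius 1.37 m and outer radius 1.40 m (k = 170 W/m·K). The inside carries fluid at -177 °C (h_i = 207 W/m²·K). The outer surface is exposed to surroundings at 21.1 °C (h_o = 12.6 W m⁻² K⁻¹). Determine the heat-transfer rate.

Resistance network (inner→outer):
  R_conv,in = 1/(4πr²h) = 1/(4π·1.37²·207) = 2.048×10^-4 K/W
  R_aluminium = (1/1.37 − 1/1.40)/(4πk) = 0.01564/(4π·170) = 7.322×10^-6 K/W
  R_conv,out = 1/(4πr²h) = 1/(4π·1.40²·12.6) = 0.003222 K/W
ΣR = 2.048×10^-4 + 7.322×10^-6 + 0.003222 = 0.003434 K/W
Q = ΔT/ΣR = (-177 °C − 21.1 °C)/0.003434 = -57700 W
(Negative Q ⇒ heat flows inward; heat gain = 57700 W.)

Q = 57.7 kW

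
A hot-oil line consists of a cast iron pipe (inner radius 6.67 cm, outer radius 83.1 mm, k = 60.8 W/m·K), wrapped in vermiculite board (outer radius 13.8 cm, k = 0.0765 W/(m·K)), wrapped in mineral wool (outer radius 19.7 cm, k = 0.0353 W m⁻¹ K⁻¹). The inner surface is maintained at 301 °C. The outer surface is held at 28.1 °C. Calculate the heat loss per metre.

Q' = 103 W/m

Resistance network (inner→outer):
  R'_cast iron = ln(0.0831/0.0667)/(2πk) = 0.2198/(2π·60.8) = 5.755×10^-4 m·K/W
  R'_vermiculite board = ln(0.138/0.0831)/(2πk) = 0.5072/(2π·0.0765) = 1.055 m·K/W
  R'_mineral wool = ln(0.197/0.138)/(2πk) = 0.3560/(2π·0.0353) = 1.605 m·K/W
ΣR = 5.755×10^-4 + 1.055 + 1.605 = 2.661 m·K/W
Q' = ΔT/ΣR = (301 °C − 28.1 °C)/2.661 = 103 W/m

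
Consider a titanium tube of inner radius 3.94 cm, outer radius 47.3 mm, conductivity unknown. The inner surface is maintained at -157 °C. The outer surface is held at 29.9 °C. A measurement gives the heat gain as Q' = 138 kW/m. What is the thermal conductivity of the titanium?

ΣR = ΔT/Q' = |-157 − 29.9|/1.38×10^5 = 0.001354 m·K/W
ln(r₂/r₁)/(2πk) = 0.001354 ⇒ k = 0.1827/(2π·0.001354) = 21.5 W/m·K

k = 21.5 W/m·K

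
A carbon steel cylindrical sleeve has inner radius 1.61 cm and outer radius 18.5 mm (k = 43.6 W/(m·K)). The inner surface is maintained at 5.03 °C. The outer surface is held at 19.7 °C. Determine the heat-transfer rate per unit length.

Q' = 2πk·ΔT/ln(r₂/r₁) = 2π × 43.6 × 14.67 / ln(0.0185/0.0161) = 28900 W/m

Q' = 28.9 kW/m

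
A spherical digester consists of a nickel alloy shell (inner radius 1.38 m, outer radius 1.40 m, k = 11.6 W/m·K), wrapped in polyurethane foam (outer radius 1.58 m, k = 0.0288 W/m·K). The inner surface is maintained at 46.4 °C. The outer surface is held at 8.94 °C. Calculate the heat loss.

Resistance network (inner→outer):
  R_nickel alloy = (1/1.38 − 1/1.40)/(4πk) = 0.01035/(4π·11.6) = 7.102×10^-5 K/W
  R_polyurethane foam = (1/1.40 − 1/1.58)/(4πk) = 0.08137/(4π·0.0288) = 0.2248 K/W
ΣR = 7.102×10^-5 + 0.2248 = 0.2249 K/W
Q = ΔT/ΣR = (46.4 °C − 8.94 °C)/0.2249 = 167 W

Q = 167 W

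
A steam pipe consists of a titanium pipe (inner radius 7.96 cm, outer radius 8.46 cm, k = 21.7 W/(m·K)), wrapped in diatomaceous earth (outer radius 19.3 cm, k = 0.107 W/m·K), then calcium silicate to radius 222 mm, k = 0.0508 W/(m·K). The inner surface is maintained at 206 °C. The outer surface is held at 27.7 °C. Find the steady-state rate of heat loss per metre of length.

Q' = 107 W/m

Resistance network (inner→outer):
  R'_titanium = ln(0.0846/0.0796)/(2πk) = 0.06092/(2π·21.7) = 4.468×10^-4 m·K/W
  R'_diatomaceous earth = ln(0.193/0.0846)/(2πk) = 0.8248/(2π·0.107) = 1.227 m·K/W
  R'_calcium silicate = ln(0.222/0.193)/(2πk) = 0.1400/(2π·0.0508) = 0.4386 m·K/W
ΣR = 4.468×10^-4 + 1.227 + 0.4386 = 1.666 m·K/W
Q' = ΔT/ΣR = (206 °C − 27.7 °C)/1.666 = 107 W/m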